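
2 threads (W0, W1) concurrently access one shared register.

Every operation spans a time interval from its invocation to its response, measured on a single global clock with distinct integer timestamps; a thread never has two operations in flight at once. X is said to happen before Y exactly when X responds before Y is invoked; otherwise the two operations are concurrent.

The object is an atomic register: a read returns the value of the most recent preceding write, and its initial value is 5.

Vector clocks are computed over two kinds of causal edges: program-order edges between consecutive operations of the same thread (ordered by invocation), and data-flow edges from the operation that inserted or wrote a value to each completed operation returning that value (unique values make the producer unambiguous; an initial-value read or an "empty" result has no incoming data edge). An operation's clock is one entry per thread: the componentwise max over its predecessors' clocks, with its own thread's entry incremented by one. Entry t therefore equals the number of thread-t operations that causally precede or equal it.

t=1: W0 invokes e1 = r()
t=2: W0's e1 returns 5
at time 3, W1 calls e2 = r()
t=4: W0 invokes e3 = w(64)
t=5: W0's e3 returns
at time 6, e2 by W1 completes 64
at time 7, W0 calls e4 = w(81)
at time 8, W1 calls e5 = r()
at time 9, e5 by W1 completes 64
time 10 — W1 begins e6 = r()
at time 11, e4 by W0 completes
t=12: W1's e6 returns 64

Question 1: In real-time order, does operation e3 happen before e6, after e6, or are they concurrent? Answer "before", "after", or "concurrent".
Answer: before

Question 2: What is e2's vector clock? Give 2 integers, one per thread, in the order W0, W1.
Answer: (2, 1)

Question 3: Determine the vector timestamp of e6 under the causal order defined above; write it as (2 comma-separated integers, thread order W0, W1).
Answer: (2, 3)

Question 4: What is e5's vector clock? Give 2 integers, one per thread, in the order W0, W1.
Answer: (2, 2)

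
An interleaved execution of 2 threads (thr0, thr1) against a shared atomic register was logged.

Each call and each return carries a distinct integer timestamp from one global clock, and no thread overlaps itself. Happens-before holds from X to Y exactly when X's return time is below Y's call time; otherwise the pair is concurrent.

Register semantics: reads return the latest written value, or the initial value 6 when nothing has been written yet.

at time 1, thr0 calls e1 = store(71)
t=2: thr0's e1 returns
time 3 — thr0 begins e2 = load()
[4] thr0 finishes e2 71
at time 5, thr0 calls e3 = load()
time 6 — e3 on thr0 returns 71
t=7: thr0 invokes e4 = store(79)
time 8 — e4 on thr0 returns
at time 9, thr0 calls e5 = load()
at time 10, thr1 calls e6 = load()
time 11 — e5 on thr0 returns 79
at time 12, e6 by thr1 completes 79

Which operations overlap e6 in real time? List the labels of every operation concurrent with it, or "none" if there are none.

e5

e6 spans [10,12]: anything still running between times 10 and 12 counts as concurrent
e1 [1,2]: before
e2 [3,4]: before
e3 [5,6]: before
e4 [7,8]: before
e5 [9,11]: concurrent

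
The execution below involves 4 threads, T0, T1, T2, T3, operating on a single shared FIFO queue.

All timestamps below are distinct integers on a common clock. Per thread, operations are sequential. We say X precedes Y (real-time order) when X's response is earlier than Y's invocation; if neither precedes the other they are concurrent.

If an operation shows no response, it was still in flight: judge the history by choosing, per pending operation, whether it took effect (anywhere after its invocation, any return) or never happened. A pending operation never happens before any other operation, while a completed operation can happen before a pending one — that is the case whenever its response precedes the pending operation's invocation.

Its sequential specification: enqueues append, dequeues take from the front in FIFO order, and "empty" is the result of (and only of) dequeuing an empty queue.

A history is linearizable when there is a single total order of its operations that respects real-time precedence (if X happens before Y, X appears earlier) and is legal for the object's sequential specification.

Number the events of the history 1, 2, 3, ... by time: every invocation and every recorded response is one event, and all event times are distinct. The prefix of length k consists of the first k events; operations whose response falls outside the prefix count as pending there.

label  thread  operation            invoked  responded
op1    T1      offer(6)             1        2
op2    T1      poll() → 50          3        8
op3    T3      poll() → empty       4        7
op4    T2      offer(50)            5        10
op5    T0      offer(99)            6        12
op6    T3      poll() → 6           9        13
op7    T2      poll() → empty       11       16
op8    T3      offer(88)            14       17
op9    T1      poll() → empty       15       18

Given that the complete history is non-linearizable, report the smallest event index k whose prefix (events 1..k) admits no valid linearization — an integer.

events 1..7 are linearizable, e.g. via op1, op2, op3:
step 1: op1 offer(6) — queue <6>
step 2: op2 poll() (pending, included) — queue <>
step 3: op3 poll() → empty — queue <>
at event 8 (op2's time-8 response) nothing linearizes any more
including or dropping the 2 pending operations (op4, op5) in any combination fails
sample order op1, op2, op3 (pending dropped) stalls at step 2 — op2 poll() → 50 has no legal effect
sample order op1, op3, op2 (pending dropped) stalls at step 2 — op3 poll() → empty has no legal effect

8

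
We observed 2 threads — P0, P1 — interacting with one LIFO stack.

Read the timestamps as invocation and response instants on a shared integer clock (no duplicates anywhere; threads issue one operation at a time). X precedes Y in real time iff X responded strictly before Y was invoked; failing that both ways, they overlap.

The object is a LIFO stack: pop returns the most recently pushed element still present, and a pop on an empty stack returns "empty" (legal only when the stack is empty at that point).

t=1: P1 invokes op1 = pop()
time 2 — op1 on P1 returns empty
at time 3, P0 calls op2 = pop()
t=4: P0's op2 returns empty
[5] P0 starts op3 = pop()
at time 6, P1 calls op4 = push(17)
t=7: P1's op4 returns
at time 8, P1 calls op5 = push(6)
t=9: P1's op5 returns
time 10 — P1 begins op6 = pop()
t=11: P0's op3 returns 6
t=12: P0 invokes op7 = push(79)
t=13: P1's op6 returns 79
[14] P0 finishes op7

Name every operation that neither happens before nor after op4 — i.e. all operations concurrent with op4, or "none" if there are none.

op4 spans [6,7]: anything still running between times 6 and 7 counts as concurrent
op1 [1,2]: before
op2 [3,4]: before
op3 [5,11]: concurrent
op5 [8,9]: after
op6 [10,13]: after
op7 [12,14]: after

op3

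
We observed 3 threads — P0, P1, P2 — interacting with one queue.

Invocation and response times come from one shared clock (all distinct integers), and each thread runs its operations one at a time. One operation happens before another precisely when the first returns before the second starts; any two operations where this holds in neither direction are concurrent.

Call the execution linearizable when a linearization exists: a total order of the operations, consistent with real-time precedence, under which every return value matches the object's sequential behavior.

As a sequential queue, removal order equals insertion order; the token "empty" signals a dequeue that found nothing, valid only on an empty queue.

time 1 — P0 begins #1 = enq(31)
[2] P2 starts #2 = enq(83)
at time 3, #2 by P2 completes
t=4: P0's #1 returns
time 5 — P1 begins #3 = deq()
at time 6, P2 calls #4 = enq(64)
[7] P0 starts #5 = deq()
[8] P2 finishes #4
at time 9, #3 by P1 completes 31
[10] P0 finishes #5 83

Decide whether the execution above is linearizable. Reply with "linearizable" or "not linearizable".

witness order: #1, #2, #3, #4, #5
1. #1 enq(31), leaving queue <31>
2. #2 enq(83), leaving queue <31,83>
3. #3 deq() → 31, leaving queue <83>
4. #4 enq(64), leaving queue <83,64>
5. #5 deq() → 83, leaving queue <64>

linearizable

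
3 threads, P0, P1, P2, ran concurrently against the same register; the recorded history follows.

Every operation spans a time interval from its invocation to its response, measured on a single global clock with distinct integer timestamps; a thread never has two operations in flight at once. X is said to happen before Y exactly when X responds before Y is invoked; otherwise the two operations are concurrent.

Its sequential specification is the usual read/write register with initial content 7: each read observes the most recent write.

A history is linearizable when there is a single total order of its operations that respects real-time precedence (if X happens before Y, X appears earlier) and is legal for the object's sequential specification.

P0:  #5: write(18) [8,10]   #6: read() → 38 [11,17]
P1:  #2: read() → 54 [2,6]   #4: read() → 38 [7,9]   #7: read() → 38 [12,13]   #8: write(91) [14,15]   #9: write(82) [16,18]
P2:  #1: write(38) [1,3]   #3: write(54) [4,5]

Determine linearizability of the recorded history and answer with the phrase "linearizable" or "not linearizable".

the violation lands at event 9, #4's response at time 9: events 1..8 linearize, events 1..9 do not
4 completed operations, 3 real-time-consistent orders — every register replay fails
including or dropping the 1 pending operation (#5) in any combination fails
for example #1, #2, #3, #4 (pending dropped) fails at step 2: #2 read() → 54 is not legal there
for example #1, #3, #2, #4 (pending dropped) fails at step 4: #4 read() → 38 is not legal there

not linearizable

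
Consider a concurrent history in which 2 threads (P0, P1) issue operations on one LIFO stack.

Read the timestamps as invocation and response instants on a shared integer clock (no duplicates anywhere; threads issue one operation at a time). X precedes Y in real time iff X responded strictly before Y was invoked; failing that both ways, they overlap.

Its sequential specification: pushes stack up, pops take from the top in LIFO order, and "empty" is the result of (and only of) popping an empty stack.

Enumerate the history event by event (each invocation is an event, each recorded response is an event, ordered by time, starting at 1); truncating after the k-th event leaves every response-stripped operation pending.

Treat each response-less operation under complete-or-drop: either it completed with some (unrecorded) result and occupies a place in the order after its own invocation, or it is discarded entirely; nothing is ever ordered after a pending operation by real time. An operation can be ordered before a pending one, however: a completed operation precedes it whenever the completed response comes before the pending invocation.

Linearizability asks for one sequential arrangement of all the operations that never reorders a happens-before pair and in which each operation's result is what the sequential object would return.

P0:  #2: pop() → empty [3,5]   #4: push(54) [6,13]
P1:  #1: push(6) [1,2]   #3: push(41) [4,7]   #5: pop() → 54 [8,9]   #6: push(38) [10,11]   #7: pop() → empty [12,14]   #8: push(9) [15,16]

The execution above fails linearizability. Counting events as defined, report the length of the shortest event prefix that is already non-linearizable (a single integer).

one valid order for events 1..4 is #1:
1. #1 push(6), leaving stack <6>
include event 5 — #2 responding at 5 — and every candidate order breaks
including or dropping the 1 pending operation (#3) in any combination fails
sample order #1, #2 (pending dropped) stalls at step 2 — #2 pop() → empty has no legal effect

5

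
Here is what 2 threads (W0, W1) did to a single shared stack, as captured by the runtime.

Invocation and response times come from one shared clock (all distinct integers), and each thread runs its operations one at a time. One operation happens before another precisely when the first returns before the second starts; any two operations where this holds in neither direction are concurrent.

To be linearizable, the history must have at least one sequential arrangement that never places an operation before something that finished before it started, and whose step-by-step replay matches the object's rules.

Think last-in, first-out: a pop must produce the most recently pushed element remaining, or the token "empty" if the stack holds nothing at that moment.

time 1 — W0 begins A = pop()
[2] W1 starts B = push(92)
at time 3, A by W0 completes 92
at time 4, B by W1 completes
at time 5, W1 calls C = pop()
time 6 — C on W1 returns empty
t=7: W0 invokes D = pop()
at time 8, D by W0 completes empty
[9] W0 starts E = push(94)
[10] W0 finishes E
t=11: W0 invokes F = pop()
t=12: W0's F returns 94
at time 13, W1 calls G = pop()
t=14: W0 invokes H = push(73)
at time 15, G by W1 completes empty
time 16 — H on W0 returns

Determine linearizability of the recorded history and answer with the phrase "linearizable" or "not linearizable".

linearizable

one valid linearization: B, A, C, D, E, F, G, H
1. B push(92), leaving stack <92>
2. A pop() → 92, leaving stack <>
3. C pop() → empty, leaving stack <>
4. D pop() → empty, leaving stack <>
5. E push(94), leaving stack <94>
6. F pop() → 94, leaving stack <>
7. G pop() → empty, leaving stack <>
8. H push(73), leaving stack <73>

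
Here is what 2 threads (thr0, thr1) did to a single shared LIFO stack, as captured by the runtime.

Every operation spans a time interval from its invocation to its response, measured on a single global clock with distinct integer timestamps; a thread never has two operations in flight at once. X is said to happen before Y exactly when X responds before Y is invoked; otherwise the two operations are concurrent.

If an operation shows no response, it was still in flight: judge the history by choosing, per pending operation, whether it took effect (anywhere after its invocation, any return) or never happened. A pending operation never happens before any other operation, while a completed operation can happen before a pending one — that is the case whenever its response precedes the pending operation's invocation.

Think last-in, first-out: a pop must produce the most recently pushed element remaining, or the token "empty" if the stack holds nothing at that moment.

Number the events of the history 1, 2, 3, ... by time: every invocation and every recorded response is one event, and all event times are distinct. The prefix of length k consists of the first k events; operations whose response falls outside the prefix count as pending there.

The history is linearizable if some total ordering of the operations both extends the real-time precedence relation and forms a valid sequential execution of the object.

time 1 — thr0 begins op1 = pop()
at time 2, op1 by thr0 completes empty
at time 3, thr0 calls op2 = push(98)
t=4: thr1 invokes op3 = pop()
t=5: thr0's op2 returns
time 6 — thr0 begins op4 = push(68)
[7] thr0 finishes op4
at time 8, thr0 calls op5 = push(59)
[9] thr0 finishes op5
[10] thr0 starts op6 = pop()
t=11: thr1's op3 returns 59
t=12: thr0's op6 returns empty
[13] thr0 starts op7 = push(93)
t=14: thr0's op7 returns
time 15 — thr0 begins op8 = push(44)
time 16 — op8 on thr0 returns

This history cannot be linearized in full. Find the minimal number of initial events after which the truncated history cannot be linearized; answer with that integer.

12

events 1..11 are linearizable; a witness order is op1, op2, op4, op5, op3:
step 1: op1 pop() → empty — stack <>
step 2: op2 push(98) — stack <98>
step 3: op4 push(68) — stack <98,68>
step 4: op5 push(59) — stack <98,68,59>
step 5: op3 pop() → 59 — stack <98,68>
include event 12 — op6 responding at 12 — and every candidate order breaks
sample order op1, op2, op3, op4, op5, op6 stalls at step 3 — op3 pop() → 59 has no legal effect
sample order op1, op2, op4, op3, op5, op6 stalls at step 4 — op3 pop() → 59 has no legal effect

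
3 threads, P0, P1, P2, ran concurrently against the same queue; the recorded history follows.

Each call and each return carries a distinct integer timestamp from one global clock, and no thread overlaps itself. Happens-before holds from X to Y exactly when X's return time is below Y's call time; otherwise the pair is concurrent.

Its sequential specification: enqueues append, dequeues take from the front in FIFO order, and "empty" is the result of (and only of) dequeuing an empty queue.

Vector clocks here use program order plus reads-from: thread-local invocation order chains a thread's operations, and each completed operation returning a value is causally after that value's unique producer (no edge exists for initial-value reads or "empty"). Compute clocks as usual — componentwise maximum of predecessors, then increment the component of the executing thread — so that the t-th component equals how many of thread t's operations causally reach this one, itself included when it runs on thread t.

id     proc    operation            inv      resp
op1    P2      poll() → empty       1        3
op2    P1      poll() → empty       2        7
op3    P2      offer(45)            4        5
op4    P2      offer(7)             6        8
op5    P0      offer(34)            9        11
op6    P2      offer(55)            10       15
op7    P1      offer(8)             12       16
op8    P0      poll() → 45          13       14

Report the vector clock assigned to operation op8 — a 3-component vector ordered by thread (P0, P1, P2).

no predecessors for op1 (invoked 1): P2 increments from zero → (0, 0, 1)
no predecessors for op2 (invoked 2): P1 increments from zero → (0, 1, 0)
no predecessors for op5 (invoked 9): P0 increments from zero → (1, 0, 0)
invoked at 4, op3 merges VC(op1)=(0, 0, 1) and bumps P2's slot → (0, 0, 2)
invoked at 12, op7 merges VC(op2)=(0, 1, 0) and bumps P1's slot → (0, 2, 0)
invoked at 6, op4 merges VC(op3)=(0, 0, 2) and bumps P2's slot → (0, 0, 3)
invoked at 10, op6 merges VC(op4)=(0, 0, 3) and bumps P2's slot → (0, 0, 4)
invoked at 13, op8 merges VC(op3)=(0, 0, 2), VC(op5)=(1, 0, 0) and bumps P0's slot → (2, 0, 2)
target: VC(op8) = (2, 0, 2)

(2, 0, 2)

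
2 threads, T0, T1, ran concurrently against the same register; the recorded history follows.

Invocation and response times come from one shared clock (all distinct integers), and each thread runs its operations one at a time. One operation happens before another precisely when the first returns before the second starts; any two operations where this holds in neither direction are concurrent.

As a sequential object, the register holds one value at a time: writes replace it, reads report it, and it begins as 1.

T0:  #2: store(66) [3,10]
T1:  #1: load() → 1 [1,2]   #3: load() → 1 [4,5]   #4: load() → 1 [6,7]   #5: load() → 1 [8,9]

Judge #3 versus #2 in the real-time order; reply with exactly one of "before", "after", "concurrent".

#3 spans [4,5], #2 spans [3,10]
the intervals overlap in both directions

concurrent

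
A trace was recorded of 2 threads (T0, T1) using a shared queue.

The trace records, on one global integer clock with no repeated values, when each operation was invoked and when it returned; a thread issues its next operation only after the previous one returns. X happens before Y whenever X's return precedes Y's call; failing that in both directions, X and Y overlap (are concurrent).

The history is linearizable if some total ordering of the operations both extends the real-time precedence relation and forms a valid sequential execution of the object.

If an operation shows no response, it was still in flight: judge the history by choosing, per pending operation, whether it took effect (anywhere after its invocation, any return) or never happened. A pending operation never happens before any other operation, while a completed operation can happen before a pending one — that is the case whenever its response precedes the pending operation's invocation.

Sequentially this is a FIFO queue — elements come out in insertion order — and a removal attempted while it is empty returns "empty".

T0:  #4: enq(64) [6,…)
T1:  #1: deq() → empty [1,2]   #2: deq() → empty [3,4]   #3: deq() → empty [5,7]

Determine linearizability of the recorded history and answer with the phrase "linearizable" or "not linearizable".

a witness: #1, #2, #3
1. #1 deq() → empty, leaving queue <>
2. #2 deq() → empty, leaving queue <>
3. #3 deq() → empty, leaving queue <>

linearizable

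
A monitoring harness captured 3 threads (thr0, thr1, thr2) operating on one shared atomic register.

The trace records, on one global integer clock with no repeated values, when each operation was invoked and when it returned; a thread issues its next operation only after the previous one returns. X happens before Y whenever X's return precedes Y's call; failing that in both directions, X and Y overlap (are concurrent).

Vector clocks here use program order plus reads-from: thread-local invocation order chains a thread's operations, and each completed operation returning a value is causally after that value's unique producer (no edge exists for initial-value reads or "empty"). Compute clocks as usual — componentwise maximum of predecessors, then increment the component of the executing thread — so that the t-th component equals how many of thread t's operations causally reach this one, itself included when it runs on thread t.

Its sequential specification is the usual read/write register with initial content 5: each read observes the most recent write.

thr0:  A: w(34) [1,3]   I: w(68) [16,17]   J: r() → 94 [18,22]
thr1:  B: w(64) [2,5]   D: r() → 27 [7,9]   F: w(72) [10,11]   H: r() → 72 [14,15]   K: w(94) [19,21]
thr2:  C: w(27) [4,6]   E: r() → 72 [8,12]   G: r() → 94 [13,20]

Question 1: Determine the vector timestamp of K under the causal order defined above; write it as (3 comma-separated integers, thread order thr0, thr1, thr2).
root op C, invoked 4: fresh clock plus thr2's own tick → (0, 0, 1)
root op B, invoked 2: fresh clock plus thr1's own tick → (0, 1, 0)
root op A, invoked 1: fresh clock plus thr0's own tick → (1, 0, 0)
I (invocation 16): componentwise max over VC(A)=(1, 0, 0), +1 at thr0, giving (2, 0, 0)
D (invocation 7): componentwise max over VC(B)=(0, 1, 0), VC(C)=(0, 0, 1), +1 at thr1, giving (0, 2, 1)
F (invocation 10): componentwise max over VC(D)=(0, 2, 1), +1 at thr1, giving (0, 3, 1)
E (invocation 8): componentwise max over VC(C)=(0, 0, 1), VC(F)=(0, 3, 1), +1 at thr2, giving (0, 3, 2)
H (invocation 14): componentwise max over VC(F)=(0, 3, 1), +1 at thr1, giving (0, 4, 1)
K (invocation 19): componentwise max over VC(H)=(0, 4, 1), +1 at thr1, giving (0, 5, 1)
G (invocation 13): componentwise max over VC(E)=(0, 3, 2), VC(K)=(0, 5, 1), +1 at thr2, giving (0, 5, 3)
J (invocation 18): componentwise max over VC(I)=(2, 0, 0), VC(K)=(0, 5, 1), +1 at thr0, giving (3, 5, 1)
target: VC(K) = (0, 5, 1)

(0, 5, 1)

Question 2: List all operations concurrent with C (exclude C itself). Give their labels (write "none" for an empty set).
C runs from 4 to 6; window-overlapping ops are concurrent
A [1,3]: before
B [2,5]: concurrent
D [7,9]: after
E [8,12]: after
F [10,11]: after
G [13,20]: after
H [14,15]: after
I [16,17]: after
J [18,22]: after
K [19,21]: after

B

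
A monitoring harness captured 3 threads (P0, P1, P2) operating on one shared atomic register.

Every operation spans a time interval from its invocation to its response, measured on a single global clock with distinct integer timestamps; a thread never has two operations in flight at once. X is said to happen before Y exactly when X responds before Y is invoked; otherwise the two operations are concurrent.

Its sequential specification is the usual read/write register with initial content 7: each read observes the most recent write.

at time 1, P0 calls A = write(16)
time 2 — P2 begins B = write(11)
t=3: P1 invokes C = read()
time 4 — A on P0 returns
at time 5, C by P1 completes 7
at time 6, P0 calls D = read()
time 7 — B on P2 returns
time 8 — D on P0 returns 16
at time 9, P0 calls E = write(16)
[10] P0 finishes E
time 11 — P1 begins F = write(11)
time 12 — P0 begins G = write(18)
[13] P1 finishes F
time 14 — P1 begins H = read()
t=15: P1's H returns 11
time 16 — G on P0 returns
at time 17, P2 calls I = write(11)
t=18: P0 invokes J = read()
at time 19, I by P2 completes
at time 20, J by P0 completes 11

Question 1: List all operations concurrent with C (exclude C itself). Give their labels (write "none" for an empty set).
concurrent with C ([3,5]): every op whose interval crosses 3..5
A [1,4]: concurrent
B [2,7]: concurrent
D [6,8]: after
E [9,10]: after
F [11,13]: after
G [12,16]: after
H [14,15]: after
I [17,19]: after
J [18,20]: after

A, B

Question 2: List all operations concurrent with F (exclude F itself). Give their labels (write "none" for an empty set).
F spans [11,13]: anything still running between times 11 and 13 counts as concurrent
A [1,4]: before
B [2,7]: before
C [3,5]: before
D [6,8]: before
E [9,10]: before
G [12,16]: concurrent
H [14,15]: after
I [17,19]: after
J [18,20]: after

G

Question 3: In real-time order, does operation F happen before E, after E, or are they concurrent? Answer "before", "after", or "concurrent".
F spans [11,13], E spans [9,10]
resp(E)=10 < inv(F)=11

after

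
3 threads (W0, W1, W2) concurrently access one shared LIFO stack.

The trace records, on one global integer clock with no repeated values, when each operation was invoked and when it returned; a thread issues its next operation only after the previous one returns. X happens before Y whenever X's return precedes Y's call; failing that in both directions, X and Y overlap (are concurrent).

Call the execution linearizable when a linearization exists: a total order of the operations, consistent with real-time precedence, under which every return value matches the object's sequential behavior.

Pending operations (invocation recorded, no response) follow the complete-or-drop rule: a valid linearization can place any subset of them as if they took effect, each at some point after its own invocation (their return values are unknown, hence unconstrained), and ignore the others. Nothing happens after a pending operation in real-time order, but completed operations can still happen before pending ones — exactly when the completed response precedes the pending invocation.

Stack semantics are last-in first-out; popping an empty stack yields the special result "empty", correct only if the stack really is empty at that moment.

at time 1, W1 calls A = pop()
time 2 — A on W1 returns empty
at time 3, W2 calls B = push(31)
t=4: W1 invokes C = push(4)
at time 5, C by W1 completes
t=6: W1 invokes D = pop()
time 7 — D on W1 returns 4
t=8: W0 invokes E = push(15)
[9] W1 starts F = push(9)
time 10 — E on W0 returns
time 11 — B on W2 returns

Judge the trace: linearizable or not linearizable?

linearizable

witness order: A, B, C, D, E
step 1: A pop() → empty — stack <>
step 2: B push(31) — stack <31>
step 3: C push(4) — stack <31,4>
step 4: D pop() → 4 — stack <31>
step 5: E push(15) — stack <31,15>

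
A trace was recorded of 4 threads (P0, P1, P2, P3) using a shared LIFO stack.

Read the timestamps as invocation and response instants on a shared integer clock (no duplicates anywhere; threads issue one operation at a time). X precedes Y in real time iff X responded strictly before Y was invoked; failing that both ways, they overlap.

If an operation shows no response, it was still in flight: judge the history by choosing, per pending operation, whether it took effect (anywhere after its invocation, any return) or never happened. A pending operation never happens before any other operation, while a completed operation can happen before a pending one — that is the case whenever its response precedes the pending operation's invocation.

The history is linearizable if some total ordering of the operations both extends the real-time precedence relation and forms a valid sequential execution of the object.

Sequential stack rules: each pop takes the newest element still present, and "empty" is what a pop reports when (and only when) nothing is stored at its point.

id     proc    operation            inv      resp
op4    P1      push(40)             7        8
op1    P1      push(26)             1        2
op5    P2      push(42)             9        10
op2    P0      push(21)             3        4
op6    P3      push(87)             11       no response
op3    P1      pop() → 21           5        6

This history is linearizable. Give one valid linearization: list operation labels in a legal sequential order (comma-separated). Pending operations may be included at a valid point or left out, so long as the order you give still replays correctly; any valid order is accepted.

op1, op2, op3, op4, op5

after step 1 (op1 push(26)): stack <26>
after step 2 (op2 push(21)): stack <26,21>
after step 3 (op3 pop() → 21): stack <26>
after step 4 (op4 push(40)): stack <26,40>
after step 5 (op5 push(42)): stack <26,40,42>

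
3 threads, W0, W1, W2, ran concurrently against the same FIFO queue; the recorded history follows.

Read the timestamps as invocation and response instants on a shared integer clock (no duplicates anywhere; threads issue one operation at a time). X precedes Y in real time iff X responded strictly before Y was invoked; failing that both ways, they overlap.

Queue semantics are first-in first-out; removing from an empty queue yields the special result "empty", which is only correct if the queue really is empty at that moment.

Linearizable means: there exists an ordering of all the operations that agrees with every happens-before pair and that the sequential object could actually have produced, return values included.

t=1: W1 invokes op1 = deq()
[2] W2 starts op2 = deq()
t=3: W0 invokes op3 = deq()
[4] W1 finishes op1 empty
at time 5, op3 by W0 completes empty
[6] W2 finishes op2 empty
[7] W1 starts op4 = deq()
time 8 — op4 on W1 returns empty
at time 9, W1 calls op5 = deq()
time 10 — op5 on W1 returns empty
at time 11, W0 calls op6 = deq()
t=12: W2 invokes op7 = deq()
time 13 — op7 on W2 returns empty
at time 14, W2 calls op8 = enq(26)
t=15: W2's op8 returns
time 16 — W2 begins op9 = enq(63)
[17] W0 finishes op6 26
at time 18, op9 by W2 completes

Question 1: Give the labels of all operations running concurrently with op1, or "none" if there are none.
op2, op3

concurrent with op1 ([1,4]): every op whose interval crosses 1..4
op2 [2,6]: concurrent
op3 [3,5]: concurrent
op4 [7,8]: after
op5 [9,10]: after
op6 [11,17]: after
op7 [12,13]: after
op8 [14,15]: after
op9 [16,18]: after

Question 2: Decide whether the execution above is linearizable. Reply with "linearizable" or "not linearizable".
linearizable

one valid linearization: op1, op2, op3, op4, op5, op7, op8, op6, op9
1. op1 deq() → empty, leaving queue <>
2. op2 deq() → empty, leaving queue <>
3. op3 deq() → empty, leaving queue <>
4. op4 deq() → empty, leaving queue <>
5. op5 deq() → empty, leaving queue <>
6. op7 deq() → empty, leaving queue <>
7. op8 enq(26), leaving queue <26>
8. op6 deq() → 26, leaving queue <>
9. op9 enq(63), leaving queue <63>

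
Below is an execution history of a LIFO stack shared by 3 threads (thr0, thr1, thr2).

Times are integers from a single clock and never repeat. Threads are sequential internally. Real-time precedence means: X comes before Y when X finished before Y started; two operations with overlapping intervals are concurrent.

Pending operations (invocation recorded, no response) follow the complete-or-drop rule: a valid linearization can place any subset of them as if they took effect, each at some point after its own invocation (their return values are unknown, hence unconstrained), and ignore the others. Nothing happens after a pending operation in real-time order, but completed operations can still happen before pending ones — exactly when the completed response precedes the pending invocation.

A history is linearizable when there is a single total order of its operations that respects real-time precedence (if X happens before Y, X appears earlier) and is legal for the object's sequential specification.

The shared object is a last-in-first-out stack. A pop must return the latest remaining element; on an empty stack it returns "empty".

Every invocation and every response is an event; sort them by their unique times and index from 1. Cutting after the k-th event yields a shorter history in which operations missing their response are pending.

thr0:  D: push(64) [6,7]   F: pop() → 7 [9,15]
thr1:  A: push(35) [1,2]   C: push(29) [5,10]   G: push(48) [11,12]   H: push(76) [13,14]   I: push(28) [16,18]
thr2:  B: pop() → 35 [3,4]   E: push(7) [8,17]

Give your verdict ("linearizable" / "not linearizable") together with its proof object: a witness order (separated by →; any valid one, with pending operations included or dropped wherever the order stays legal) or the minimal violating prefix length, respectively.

linearizable — witness: A → B → C → D → E → F → G → H → I

step 1: A push(35) — stack <35>
step 2: B pop() → 35 — stack <>
step 3: C push(29) — stack <29>
step 4: D push(64) — stack <29,64>
step 5: E push(7) — stack <29,64,7>
step 6: F pop() → 7 — stack <29,64>
step 7: G push(48) — stack <29,64,48>
step 8: H push(76) — stack <29,64,48,76>
step 9: I push(28) — stack <29,64,48,76,28>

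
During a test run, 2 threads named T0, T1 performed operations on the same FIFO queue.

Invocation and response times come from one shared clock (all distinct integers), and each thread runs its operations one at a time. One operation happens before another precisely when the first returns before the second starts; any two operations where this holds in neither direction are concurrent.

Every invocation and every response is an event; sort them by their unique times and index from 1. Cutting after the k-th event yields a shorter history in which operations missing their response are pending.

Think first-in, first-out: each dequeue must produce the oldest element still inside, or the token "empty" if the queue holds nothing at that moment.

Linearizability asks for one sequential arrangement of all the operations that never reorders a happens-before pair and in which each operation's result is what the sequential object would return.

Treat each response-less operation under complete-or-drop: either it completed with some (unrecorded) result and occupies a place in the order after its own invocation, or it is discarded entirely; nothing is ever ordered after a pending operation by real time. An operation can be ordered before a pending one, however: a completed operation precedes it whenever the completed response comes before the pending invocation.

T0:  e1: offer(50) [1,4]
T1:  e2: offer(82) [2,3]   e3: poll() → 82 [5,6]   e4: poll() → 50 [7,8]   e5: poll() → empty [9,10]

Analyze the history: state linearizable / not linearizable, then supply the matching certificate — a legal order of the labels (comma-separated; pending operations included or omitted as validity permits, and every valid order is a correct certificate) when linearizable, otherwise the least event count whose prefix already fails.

1. e2 offer(82), leaving queue <82>
2. e1 offer(50), leaving queue <82,50>
3. e3 poll() → 82, leaving queue <50>
4. e4 poll() → 50, leaving queue <>
5. e5 poll() → empty, leaving queue <>

linearizable — witness: e2, e1, e3, e4, e5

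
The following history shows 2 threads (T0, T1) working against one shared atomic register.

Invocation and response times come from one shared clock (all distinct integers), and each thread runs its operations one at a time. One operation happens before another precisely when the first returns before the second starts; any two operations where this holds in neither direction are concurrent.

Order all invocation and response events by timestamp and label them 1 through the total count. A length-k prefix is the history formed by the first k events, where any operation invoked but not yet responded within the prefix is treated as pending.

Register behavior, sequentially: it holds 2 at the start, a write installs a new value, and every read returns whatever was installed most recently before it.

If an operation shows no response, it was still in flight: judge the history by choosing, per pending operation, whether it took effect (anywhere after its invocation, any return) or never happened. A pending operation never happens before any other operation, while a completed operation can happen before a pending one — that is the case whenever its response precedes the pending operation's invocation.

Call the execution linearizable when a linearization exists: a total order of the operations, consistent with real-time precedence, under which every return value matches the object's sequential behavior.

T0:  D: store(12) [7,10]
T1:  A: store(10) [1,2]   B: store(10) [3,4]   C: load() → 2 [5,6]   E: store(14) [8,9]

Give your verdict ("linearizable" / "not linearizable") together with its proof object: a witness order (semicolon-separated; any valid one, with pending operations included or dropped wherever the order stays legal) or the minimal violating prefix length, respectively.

cut after 5 events: linearizable; cut after 6 events (C responds, time 6): not linearizable
the sole real-time-consistent order of 3 completed operations fails the atomic register replay
sample order A, B, C stalls at step 3 — C load() → 2 has no legal effect

not linearizable — minimal violating prefix: 6 events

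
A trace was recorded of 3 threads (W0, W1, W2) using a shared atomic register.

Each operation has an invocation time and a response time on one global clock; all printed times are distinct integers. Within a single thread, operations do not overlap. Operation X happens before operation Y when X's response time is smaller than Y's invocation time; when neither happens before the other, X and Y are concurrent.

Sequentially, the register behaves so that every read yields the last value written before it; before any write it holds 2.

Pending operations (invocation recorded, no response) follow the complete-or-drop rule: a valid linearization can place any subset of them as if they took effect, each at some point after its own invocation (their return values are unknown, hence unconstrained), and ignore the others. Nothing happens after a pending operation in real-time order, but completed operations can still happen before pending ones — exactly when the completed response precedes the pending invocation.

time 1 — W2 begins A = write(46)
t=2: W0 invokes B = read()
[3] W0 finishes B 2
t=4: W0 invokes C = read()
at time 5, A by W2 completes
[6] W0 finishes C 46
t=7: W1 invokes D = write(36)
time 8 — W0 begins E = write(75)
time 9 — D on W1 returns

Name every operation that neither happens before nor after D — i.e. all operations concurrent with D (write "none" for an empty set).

D spans [7,9]; an op avoiding the whole window 7..9 is ordered, any other is concurrent
A [1,5]: before
B [2,3]: before
C [4,6]: before
E [8,…): concurrent

E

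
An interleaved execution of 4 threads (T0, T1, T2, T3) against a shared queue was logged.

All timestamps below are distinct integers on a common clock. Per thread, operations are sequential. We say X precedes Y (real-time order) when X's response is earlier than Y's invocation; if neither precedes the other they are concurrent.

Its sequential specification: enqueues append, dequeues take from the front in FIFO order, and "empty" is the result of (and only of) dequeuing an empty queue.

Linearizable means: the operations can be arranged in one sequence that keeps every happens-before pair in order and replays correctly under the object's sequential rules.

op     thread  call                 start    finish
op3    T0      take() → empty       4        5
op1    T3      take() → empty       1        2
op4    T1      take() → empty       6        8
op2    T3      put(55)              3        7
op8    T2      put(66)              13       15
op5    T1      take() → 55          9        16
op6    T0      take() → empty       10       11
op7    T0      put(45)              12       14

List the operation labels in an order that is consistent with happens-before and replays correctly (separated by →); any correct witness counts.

step 1: op1 take() → empty — queue <>
step 2: op3 take() → empty — queue <>
step 3: op4 take() → empty — queue <>
step 4: op2 put(55) — queue <55>
step 5: op5 take() → 55 — queue <>
step 6: op6 take() → empty — queue <>
step 7: op7 put(45) — queue <45>
step 8: op8 put(66) — queue <45,66>

op1 → op3 → op4 → op2 → op5 → op6 → op7 → op8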